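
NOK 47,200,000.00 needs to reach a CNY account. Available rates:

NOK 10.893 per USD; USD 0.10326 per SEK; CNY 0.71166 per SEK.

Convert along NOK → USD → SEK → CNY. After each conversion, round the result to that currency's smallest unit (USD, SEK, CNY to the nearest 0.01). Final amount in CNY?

CNY 29,863,102.91

NOK 47,200,000.00 ÷ 10.893 = USD 4,333,057.93
USD 4,333,057.93 ÷ 0.10326 = SEK 41,962,598.59
SEK 41,962,598.59 × 0.71166 = CNY 29,863,102.91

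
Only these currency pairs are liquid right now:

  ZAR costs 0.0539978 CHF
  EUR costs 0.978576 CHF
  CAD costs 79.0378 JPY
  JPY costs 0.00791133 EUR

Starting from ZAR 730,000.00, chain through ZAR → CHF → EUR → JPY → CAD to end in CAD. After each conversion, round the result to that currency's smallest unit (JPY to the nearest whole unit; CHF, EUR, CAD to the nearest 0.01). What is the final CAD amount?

ZAR 730,000.00 × 0.0539978 = CHF 39,418.39
CHF 39,418.39 ÷ 0.978576 = EUR 40,281.38
EUR 40,281.38 ÷ 0.00791133 = JPY 5,091,607
JPY 5,091,607 ÷ 79.0378 = CAD 64,419.90

CAD 64,419.90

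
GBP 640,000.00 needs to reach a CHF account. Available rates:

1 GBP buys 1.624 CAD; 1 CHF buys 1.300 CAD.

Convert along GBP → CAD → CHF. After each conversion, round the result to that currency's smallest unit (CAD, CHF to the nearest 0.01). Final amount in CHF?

GBP 640,000.00 × 1.624 = CAD 1,039,360.00
CAD 1,039,360.00 ÷ 1.300 = CHF 799,507.69

CHF 799,507.69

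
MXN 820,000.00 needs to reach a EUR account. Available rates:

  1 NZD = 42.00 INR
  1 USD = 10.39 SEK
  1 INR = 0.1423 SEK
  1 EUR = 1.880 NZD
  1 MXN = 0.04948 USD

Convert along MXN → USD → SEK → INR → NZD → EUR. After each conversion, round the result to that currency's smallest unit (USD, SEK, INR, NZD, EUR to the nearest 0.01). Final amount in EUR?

EUR 37,518.64

MXN 820,000.00 × 0.04948 = USD 40,573.60
USD 40,573.60 × 10.39 = SEK 421,559.70
SEK 421,559.70 ÷ 0.1423 = INR 2,962,471.54
INR 2,962,471.54 ÷ 42.00 = NZD 70,535.04
NZD 70,535.04 ÷ 1.880 = EUR 37,518.64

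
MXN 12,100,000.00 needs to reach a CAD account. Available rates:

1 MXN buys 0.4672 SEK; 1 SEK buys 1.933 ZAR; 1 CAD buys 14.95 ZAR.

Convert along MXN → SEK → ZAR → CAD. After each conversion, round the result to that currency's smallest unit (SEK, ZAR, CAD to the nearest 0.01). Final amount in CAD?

CAD 730,935.18

MXN 12,100,000.00 × 0.4672 = SEK 5,653,120.00
SEK 5,653,120.00 × 1.933 = ZAR 10,927,480.96
ZAR 10,927,480.96 ÷ 14.95 = CAD 730,935.18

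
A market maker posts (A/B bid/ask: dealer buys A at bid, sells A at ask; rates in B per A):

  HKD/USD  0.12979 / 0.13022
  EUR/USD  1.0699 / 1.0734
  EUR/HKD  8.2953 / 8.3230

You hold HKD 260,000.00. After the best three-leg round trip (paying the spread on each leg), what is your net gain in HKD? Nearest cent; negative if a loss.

Best loop HKD → USD → EUR → HKD:
HKD 260,000.00 × 0.12979 (sell HKD at bid) = USD 33,745.40
USD 33,745.40 ÷ 1.0734 (buy EUR at ask) = EUR 31,437.86
EUR 31,437.86 × 8.2953 (sell EUR at bid) = HKD 260,786.49

Net profit: HKD 786.49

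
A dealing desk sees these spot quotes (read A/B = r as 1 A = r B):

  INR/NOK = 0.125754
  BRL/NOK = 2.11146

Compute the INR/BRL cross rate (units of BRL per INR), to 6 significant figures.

INR/BRL = 0.0595578

1 INR × 0.125754 = 0.125754 NOK
0.125754 NOK ÷ 2.11146 = 0.0595578 BRL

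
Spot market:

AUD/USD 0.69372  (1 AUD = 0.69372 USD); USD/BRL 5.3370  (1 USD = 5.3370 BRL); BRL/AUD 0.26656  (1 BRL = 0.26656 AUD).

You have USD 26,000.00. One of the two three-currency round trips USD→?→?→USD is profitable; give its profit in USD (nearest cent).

Profit: USD 344.92

Profitable loop is USD → AUD → BRL → USD:
USD 26,000.00 ÷ 0.69372 = AUD 37,479.10
AUD 37,479.10 ÷ 0.26656 = BRL 140,602.86
BRL 140,602.86 ÷ 5.3370 = USD 26,344.92
Profit = USD 26,344.92 − USD 26,000.00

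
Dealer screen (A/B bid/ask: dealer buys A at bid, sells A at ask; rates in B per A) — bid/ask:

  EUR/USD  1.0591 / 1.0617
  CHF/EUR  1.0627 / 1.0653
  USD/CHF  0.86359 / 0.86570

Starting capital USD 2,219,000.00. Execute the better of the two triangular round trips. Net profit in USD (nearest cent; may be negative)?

Best loop USD → EUR → CHF → USD:
USD 2,219,000.00 ÷ 1.0617 (buy EUR at ask) = EUR 2,090,044.27
EUR 2,090,044.27 ÷ 1.0653 (buy CHF at ask) = CHF 1,961,930.22
CHF 1,961,930.22 ÷ 0.86570 (buy USD at ask) = USD 2,266,293.43

Net profit: USD 47,293.43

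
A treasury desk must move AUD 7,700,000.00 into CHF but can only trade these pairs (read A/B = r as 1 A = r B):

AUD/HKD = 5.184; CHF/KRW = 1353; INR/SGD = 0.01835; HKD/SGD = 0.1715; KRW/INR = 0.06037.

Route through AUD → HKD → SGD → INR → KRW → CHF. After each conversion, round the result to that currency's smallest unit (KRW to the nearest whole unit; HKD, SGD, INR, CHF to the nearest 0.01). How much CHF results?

CHF 4,567,355.34

AUD 7,700,000.00 × 5.184 = HKD 39,916,800.00
HKD 39,916,800.00 × 0.1715 = SGD 6,845,731.20
SGD 6,845,731.20 ÷ 0.01835 = INR 373,064,370.57
INR 373,064,370.57 ÷ 0.06037 = KRW 6,179,631,780
KRW 6,179,631,780 ÷ 1353 = CHF 4,567,355.34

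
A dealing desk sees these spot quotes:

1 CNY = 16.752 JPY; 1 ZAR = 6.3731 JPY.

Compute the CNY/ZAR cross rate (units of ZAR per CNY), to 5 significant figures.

1 CNY × 16.752 = 16.752 JPY
16.752 JPY ÷ 6.3731 = 2.62855 ZAR

CNY/ZAR = 2.6285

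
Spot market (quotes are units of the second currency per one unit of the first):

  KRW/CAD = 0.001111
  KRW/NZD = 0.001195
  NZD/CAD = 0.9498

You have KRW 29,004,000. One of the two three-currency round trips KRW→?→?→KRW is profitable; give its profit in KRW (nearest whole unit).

Profitable loop is KRW → NZD → CAD → KRW:
KRW 29,004,000 × 0.001195 = NZD 34,659.78
NZD 34,659.78 × 0.9498 = CAD 32,919.86
CAD 32,919.86 ÷ 0.001111 = KRW 29,630,836
Profit = KRW 29,630,836 − KRW 29,004,000

Profit: KRW 626,836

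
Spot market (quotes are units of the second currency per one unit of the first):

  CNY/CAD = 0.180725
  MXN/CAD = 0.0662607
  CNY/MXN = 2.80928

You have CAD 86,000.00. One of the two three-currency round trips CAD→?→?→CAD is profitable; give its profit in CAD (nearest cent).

Profit: CAD 2,579.10

Profitable loop is CAD → CNY → MXN → CAD:
CAD 86,000.00 ÷ 0.180725 = CNY 475,861.11
CNY 475,861.11 × 2.80928 = MXN 1,336,827.11
MXN 1,336,827.11 × 0.0662607 = CAD 88,579.10
Profit = CAD 88,579.10 − CAD 86,000.00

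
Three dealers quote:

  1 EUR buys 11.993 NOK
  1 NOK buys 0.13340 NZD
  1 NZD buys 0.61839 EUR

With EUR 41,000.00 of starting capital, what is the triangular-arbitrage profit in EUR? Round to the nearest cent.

Profit: EUR 441.72

Profitable loop is EUR → NZD → NOK → EUR:
EUR 41,000.00 ÷ 0.61839 = NZD 66,301.20
NZD 66,301.20 ÷ 0.13340 = NOK 497,010.51
NOK 497,010.51 ÷ 11.993 = EUR 41,441.72
Profit = EUR 41,441.72 − EUR 41,000.00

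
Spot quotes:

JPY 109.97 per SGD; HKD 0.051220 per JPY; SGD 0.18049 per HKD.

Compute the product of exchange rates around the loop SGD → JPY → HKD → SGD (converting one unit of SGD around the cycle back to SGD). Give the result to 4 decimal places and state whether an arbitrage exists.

1.0166 (arbitrage exists)

Around SGD → JPY → HKD → SGD: 1 × 109.97 × 0.051220 × 0.18049 = 1.016639
Product > 1; profitable direction is SGD → JPY → HKD → SGD.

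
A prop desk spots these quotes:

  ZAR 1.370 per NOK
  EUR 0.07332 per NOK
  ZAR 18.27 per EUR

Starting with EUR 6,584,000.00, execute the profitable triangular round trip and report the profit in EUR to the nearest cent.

Profit: EUR 149,632.12

Profitable loop is EUR → NOK → ZAR → EUR:
EUR 6,584,000.00 ÷ 0.07332 = NOK 89,798,145.12
NOK 89,798,145.12 × 1.370 = ZAR 123,023,458.81
ZAR 123,023,458.81 ÷ 18.27 = EUR 6,733,632.12
Profit = EUR 6,733,632.12 − EUR 6,584,000.00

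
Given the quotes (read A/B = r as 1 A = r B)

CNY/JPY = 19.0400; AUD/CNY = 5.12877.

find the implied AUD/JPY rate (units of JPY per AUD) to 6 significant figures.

AUD/JPY = 97.6518

1 AUD × 5.12877 = 5.12877 CNY
5.12877 CNY × 19.0400 = 97.6518 JPY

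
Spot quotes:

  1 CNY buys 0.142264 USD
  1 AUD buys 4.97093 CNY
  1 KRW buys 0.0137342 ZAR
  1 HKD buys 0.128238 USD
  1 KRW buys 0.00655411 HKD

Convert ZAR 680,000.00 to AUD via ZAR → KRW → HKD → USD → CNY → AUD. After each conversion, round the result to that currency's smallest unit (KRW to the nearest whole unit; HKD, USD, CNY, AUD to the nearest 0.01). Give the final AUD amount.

AUD 58,844.16

ZAR 680,000.00 ÷ 0.0137342 = KRW 49,511,439
KRW 49,511,439 × 0.00655411 = HKD 324,503.42
HKD 324,503.42 × 0.128238 = USD 41,613.67
USD 41,613.67 ÷ 0.142264 = CNY 292,510.19
CNY 292,510.19 ÷ 4.97093 = AUD 58,844.16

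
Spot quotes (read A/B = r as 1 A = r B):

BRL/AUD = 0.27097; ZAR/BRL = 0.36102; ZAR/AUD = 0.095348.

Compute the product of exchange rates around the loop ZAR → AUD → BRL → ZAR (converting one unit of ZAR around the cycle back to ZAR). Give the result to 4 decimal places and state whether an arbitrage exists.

Around ZAR → AUD → BRL → ZAR: 1 × 0.095348 ÷ 0.27097 ÷ 0.36102 = 0.974673
Product < 1; profitable direction is ZAR → BRL → AUD → ZAR.

0.9747 (arbitrage exists)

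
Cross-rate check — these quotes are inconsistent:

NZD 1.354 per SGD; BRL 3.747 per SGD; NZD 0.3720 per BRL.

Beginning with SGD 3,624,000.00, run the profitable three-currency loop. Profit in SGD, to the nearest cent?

Profitable loop is SGD → BRL → NZD → SGD:
SGD 3,624,000.00 × 3.747 = BRL 13,579,128.00
BRL 13,579,128.00 × 0.3720 = NZD 5,051,435.62
NZD 5,051,435.62 ÷ 1.354 = SGD 3,730,750.09
Profit = SGD 3,730,750.09 − SGD 3,624,000.00

Profit: SGD 106,750.09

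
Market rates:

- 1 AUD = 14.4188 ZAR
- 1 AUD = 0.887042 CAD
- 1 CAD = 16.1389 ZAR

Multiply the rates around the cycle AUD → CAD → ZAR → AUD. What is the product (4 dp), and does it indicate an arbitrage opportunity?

0.9929 (arbitrage exists)

Around AUD → CAD → ZAR → AUD: 1 × 0.887042 × 16.1389 ÷ 14.4188 = 0.992862
Product < 1; profitable direction is AUD → ZAR → CAD → AUD.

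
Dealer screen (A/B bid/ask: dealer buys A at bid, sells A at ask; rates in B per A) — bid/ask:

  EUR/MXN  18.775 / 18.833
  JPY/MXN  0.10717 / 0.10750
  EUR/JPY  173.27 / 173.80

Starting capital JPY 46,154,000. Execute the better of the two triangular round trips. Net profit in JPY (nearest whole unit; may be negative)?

Best loop JPY → EUR → MXN → JPY:
JPY 46,154,000 ÷ 173.80 (buy EUR at ask) = EUR 265,558.11
EUR 265,558.11 × 18.775 (sell EUR at bid) = MXN 4,985,853.57
MXN 4,985,853.57 ÷ 0.10750 (buy JPY at ask) = JPY 46,380,033

Net profit: JPY 226,033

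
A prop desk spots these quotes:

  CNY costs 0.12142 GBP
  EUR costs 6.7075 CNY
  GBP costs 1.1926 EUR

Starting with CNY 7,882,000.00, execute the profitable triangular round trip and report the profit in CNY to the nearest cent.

Profit: CNY 233,040.95

Profitable loop is CNY → EUR → GBP → CNY:
CNY 7,882,000.00 ÷ 6.7075 = EUR 1,175,102.50
EUR 1,175,102.50 ÷ 1.1926 = GBP 985,328.27
GBP 985,328.27 ÷ 0.12142 = CNY 8,115,040.95
Profit = CNY 8,115,040.95 − CNY 7,882,000.00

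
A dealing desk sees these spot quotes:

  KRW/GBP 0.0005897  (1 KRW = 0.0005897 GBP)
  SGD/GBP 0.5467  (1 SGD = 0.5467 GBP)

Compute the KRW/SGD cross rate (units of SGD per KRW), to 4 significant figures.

KRW/SGD = 0.001079

1 KRW × 0.0005897 = 0.0005897 GBP
0.0005897 GBP ÷ 0.5467 = 0.00107865 SGD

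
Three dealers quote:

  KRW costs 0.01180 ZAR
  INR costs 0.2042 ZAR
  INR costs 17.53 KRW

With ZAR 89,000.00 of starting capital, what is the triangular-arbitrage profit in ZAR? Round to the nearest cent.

Profit: ZAR 1,156.74

Profitable loop is ZAR → INR → KRW → ZAR:
ZAR 89,000.00 ÷ 0.2042 = INR 435,847.21
INR 435,847.21 × 17.53 = KRW 7,640,402
KRW 7,640,402 × 0.01180 = ZAR 90,156.74
Profit = ZAR 90,156.74 − ZAR 89,000.00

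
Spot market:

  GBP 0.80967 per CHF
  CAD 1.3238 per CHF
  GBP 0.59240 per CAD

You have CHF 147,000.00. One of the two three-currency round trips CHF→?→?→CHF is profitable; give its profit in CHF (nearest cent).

Profitable loop is CHF → GBP → CAD → CHF:
CHF 147,000.00 × 0.80967 = GBP 119,021.49
GBP 119,021.49 ÷ 0.59240 = CAD 200,914.06
CAD 200,914.06 ÷ 1.3238 = CHF 151,770.71
Profit = CHF 151,770.71 − CHF 147,000.00

Profit: CHF 4,770.71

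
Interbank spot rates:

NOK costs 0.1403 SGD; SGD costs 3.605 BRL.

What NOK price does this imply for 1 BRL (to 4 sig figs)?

1 BRL ÷ 3.605 = 0.277393 SGD
0.277393 SGD ÷ 0.1403 = 1.97714 NOK

BRL/NOK = 1.977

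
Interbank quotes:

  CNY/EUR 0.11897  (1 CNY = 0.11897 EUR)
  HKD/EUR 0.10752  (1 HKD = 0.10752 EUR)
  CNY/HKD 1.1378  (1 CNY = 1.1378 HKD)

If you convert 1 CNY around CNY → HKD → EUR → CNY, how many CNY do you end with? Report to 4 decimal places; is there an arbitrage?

1.0283 (arbitrage exists)

Around CNY → HKD → EUR → CNY: 1 × 1.1378 × 0.10752 ÷ 0.11897 = 1.028295
Product > 1; profitable direction is CNY → HKD → EUR → CNY.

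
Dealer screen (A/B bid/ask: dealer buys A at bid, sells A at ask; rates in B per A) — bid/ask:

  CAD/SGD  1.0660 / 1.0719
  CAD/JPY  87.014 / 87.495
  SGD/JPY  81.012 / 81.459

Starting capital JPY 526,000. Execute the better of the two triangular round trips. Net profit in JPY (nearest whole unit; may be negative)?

Net result: JPY -1,819 (no profitable arbitrage after spreads)

Best loop JPY → SGD → CAD → JPY:
JPY 526,000 ÷ 81.459 (buy SGD at ask) = SGD 6,457.24
SGD 6,457.24 ÷ 1.0719 (buy CAD at ask) = CAD 6,024.10
CAD 6,024.10 × 87.014 (sell CAD at bid) = JPY 524,181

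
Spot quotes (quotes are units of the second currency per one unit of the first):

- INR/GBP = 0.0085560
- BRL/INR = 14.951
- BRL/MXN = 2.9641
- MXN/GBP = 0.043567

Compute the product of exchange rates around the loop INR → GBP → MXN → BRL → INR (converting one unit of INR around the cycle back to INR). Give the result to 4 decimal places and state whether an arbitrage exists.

0.9906 (arbitrage exists)

Around INR → GBP → MXN → BRL → INR: 1 × 0.0085560 ÷ 0.043567 ÷ 2.9641 × 14.951 = 0.990582
Product < 1; profitable direction is INR → BRL → MXN → GBP → INR.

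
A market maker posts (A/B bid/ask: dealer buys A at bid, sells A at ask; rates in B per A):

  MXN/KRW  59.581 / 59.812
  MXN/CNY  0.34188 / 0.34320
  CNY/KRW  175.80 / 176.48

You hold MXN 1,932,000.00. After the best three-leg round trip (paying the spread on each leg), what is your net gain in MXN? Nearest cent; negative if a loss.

Net profit: MXN 9,383.63

Best loop MXN → CNY → KRW → MXN:
MXN 1,932,000.00 × 0.34188 (sell MXN at bid) = CNY 660,512.16
CNY 660,512.16 × 175.80 (sell CNY at bid) = KRW 116,118,038
KRW 116,118,038 ÷ 59.812 (buy MXN at ask) = MXN 1,941,383.63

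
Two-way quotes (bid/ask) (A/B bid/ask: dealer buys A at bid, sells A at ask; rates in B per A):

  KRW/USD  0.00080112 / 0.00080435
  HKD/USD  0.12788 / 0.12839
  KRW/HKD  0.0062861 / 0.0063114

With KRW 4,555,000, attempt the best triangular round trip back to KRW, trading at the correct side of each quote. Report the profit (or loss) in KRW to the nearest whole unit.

Best loop KRW → HKD → USD → KRW:
KRW 4,555,000 × 0.0062861 (sell KRW at bid) = HKD 28,633.19
HKD 28,633.19 × 0.12788 (sell HKD at bid) = USD 3,661.61
USD 3,661.61 ÷ 0.00080435 (buy KRW at ask) = KRW 4,552,262

Net result: KRW -2,738 (no profitable arbitrage after spreads)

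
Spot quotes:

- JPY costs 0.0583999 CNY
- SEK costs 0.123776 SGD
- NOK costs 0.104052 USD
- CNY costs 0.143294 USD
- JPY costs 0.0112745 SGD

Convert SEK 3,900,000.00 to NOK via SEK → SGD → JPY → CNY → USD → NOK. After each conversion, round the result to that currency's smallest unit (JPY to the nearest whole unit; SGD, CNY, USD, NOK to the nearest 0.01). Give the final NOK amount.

NOK 3,443,447.31

SEK 3,900,000.00 × 0.123776 = SGD 482,726.40
SGD 482,726.40 ÷ 0.0112745 = JPY 42,815,770
JPY 42,815,770 × 0.0583999 = CNY 2,500,436.69
CNY 2,500,436.69 × 0.143294 = USD 358,297.58
USD 358,297.58 ÷ 0.104052 = NOK 3,443,447.31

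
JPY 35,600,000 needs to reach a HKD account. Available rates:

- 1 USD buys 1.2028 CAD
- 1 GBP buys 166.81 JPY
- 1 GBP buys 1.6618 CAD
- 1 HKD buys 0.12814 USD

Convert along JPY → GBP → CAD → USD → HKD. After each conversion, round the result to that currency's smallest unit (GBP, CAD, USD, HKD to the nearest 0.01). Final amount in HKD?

JPY 35,600,000 ÷ 166.81 = GBP 213,416.46
GBP 213,416.46 × 1.6618 = CAD 354,655.47
CAD 354,655.47 ÷ 1.2028 = USD 294,858.22
USD 294,858.22 ÷ 0.12814 = HKD 2,301,063.06

HKD 2,301,063.06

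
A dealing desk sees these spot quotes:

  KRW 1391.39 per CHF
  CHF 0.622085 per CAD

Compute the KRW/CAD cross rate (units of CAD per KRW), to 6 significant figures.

KRW/CAD = 0.00115532

1 KRW ÷ 1391.39 = 0.000718706 CHF
0.000718706 CHF ÷ 0.622085 = 0.00115532 CAD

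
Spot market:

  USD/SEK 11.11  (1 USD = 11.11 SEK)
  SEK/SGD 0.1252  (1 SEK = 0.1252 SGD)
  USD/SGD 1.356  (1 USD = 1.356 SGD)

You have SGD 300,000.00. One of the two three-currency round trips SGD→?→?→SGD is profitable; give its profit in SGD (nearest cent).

Profitable loop is SGD → USD → SEK → SGD:
SGD 300,000.00 ÷ 1.356 = USD 221,238.94
USD 221,238.94 × 11.11 = SEK 2,457,964.60
SEK 2,457,964.60 × 0.1252 = SGD 307,737.17
Profit = SGD 307,737.17 − SGD 300,000.00

Profit: SGD 7,737.17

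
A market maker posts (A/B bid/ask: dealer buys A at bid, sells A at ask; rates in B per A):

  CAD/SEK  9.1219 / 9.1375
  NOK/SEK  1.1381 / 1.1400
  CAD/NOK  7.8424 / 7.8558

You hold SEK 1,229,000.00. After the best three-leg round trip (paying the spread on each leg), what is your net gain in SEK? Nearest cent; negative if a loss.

Best loop SEK → NOK → CAD → SEK:
SEK 1,229,000.00 ÷ 1.1400 (buy NOK at ask) = NOK 1,078,070.18
NOK 1,078,070.18 ÷ 7.8558 (buy CAD at ask) = CAD 137,232.39
CAD 137,232.39 × 9.1219 (sell CAD at bid) = SEK 1,251,820.10

Net profit: SEK 22,820.10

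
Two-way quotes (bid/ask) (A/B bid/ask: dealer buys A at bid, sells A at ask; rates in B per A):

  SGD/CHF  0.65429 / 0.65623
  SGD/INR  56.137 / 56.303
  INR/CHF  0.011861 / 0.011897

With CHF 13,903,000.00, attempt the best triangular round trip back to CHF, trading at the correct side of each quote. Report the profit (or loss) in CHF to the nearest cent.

Net profit: CHF 203,619.36

Best loop CHF → SGD → INR → CHF:
CHF 13,903,000.00 ÷ 0.65623 (buy SGD at ask) = SGD 21,186,169.48
SGD 21,186,169.48 × 56.137 (sell SGD at bid) = INR 1,189,327,996.28
INR 1,189,327,996.28 × 0.011861 (sell INR at bid) = CHF 14,106,619.36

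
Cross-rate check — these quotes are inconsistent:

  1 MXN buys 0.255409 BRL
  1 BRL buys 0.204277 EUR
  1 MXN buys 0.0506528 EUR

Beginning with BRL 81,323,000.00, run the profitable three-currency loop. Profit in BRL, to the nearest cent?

Profit: BRL 2,442,580.37

Profitable loop is BRL → EUR → MXN → BRL:
BRL 81,323,000.00 × 0.204277 = EUR 16,612,418.47
EUR 16,612,418.47 ÷ 0.0506528 = MXN 327,966,439.58
MXN 327,966,439.58 × 0.255409 = BRL 83,765,580.37
Profit = BRL 83,765,580.37 − BRL 81,323,000.00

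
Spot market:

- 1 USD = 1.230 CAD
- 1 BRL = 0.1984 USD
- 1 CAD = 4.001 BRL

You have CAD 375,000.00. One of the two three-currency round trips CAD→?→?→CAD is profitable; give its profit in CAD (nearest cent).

Profit: CAD 9,074.91

Profitable loop is CAD → USD → BRL → CAD:
CAD 375,000.00 ÷ 1.230 = USD 304,878.05
USD 304,878.05 ÷ 0.1984 = BRL 1,536,683.71
BRL 1,536,683.71 ÷ 4.001 = CAD 384,074.91
Profit = CAD 384,074.91 − CAD 375,000.00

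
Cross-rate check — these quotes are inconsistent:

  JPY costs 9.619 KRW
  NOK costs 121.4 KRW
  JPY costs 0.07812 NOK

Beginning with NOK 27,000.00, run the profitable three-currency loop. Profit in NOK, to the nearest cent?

Profit: NOK 385.00

Profitable loop is NOK → JPY → KRW → NOK:
NOK 27,000.00 ÷ 0.07812 = JPY 345,622
JPY 345,622 × 9.619 = KRW 3,324,539
KRW 3,324,539 ÷ 121.4 = NOK 27,385.00
Profit = NOK 27,385.00 − NOK 27,000.00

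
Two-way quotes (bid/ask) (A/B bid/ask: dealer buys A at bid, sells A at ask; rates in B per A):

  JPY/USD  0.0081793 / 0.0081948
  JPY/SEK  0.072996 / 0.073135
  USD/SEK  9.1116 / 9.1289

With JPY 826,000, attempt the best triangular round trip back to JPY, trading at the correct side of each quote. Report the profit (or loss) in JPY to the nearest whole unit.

Net profit: JPY 15,716

Best loop JPY → USD → SEK → JPY:
JPY 826,000 × 0.0081793 (sell JPY at bid) = USD 6,756.10
USD 6,756.10 × 9.1116 (sell USD at bid) = SEK 61,558.90
SEK 61,558.90 ÷ 0.073135 (buy JPY at ask) = JPY 841,716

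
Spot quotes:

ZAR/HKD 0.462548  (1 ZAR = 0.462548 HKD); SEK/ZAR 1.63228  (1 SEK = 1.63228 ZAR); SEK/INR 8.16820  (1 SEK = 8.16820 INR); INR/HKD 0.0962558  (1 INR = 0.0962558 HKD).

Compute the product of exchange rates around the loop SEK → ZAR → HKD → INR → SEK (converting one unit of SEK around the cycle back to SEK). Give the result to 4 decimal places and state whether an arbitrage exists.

Around SEK → ZAR → HKD → INR → SEK: 1 × 1.63228 × 0.462548 ÷ 0.0962558 ÷ 8.16820 = 0.960281
Product < 1; profitable direction is SEK → INR → HKD → ZAR → SEK.

0.9603 (arbitrage exists)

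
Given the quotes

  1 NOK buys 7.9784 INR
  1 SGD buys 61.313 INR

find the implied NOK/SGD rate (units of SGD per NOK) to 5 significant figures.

1 NOK × 7.9784 = 7.9784 INR
7.9784 INR ÷ 61.313 = 0.130126 SGD

NOK/SGD = 0.13013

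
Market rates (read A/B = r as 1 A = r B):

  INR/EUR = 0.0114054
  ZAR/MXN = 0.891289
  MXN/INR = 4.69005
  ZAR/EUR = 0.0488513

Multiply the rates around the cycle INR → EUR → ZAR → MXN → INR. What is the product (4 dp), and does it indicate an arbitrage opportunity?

Around INR → EUR → ZAR → MXN → INR: 1 × 0.0114054 ÷ 0.0488513 × 0.891289 × 4.69005 = 0.975956
Product < 1; profitable direction is INR → MXN → ZAR → EUR → INR.

0.9760 (arbitrage exists)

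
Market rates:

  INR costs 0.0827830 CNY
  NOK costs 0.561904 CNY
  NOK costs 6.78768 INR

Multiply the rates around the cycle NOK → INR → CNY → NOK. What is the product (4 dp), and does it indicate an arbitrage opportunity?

1.0000 (no arbitrage)

Around NOK → INR → CNY → NOK: 1 × 6.78768 × 0.0827830 ÷ 0.561904 = 1.000001
Product ≈ 1 (deviation 0.000%, within rounding noise).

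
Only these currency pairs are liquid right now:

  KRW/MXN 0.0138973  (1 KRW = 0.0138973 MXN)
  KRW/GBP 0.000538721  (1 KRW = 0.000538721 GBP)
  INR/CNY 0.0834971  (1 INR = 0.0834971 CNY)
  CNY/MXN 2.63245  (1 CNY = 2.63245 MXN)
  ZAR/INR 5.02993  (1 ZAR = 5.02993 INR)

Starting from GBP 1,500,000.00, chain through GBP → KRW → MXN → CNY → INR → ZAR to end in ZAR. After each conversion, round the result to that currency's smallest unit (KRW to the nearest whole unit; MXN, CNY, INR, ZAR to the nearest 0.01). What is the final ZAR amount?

ZAR 34,999,700.04

GBP 1,500,000.00 ÷ 0.000538721 = KRW 2,784,372,616
KRW 2,784,372,616 × 0.0138973 = MXN 38,695,261.56
MXN 38,695,261.56 ÷ 2.63245 = CNY 14,699,333.91
CNY 14,699,333.91 ÷ 0.0834971 = INR 176,046,041.24
INR 176,046,041.24 ÷ 5.02993 = ZAR 34,999,700.04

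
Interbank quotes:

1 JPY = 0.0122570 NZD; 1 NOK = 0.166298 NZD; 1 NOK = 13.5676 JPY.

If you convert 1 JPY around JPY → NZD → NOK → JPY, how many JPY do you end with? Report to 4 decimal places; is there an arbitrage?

1.0000 (no arbitrage)

Around JPY → NZD → NOK → JPY: 1 × 0.0122570 ÷ 0.166298 × 13.5676 = 1.000000
Product ≈ 1 (deviation 0.000%, within rounding noise).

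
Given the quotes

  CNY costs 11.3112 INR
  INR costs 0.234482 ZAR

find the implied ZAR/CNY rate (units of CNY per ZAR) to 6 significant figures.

1 ZAR ÷ 0.234482 = 4.26472 INR
4.26472 INR ÷ 11.3112 = 0.377035 CNY

ZAR/CNY = 0.377035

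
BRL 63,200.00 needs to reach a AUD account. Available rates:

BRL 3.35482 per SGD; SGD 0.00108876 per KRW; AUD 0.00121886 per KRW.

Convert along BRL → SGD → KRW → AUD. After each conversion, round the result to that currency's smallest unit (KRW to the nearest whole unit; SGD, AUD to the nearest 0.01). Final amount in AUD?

BRL 63,200.00 ÷ 3.35482 = SGD 18,838.57
SGD 18,838.57 ÷ 0.00108876 = KRW 17,302,776
KRW 17,302,776 × 0.00121886 = AUD 21,089.66

AUD 21,089.66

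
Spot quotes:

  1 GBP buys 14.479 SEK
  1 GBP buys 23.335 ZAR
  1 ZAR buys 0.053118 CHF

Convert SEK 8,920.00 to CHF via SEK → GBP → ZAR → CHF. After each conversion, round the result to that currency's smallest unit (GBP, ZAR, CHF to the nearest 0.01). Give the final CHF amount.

CHF 763.61

SEK 8,920.00 ÷ 14.479 = GBP 616.06
GBP 616.06 × 23.335 = ZAR 14,375.76
ZAR 14,375.76 × 0.053118 = CHF 763.61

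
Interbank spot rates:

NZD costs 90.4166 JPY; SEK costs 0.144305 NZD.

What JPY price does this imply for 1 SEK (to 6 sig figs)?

SEK/JPY = 13.0476

1 SEK × 0.144305 = 0.144305 NZD
0.144305 NZD × 90.4166 = 13.0476 JPY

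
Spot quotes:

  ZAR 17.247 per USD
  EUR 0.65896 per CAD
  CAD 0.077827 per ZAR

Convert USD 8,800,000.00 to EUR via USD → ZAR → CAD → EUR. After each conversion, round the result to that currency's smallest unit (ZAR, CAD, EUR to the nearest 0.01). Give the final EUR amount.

EUR 7,783,690.85

USD 8,800,000.00 × 17.247 = ZAR 151,773,600.00
ZAR 151,773,600.00 × 0.077827 = CAD 11,812,083.97
CAD 11,812,083.97 × 0.65896 = EUR 7,783,690.85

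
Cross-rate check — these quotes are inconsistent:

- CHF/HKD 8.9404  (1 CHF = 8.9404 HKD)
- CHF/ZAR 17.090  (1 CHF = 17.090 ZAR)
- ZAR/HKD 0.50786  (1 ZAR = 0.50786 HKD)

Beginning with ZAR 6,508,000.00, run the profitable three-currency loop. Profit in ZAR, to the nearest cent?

Profitable loop is ZAR → CHF → HKD → ZAR:
ZAR 6,508,000.00 ÷ 17.090 = CHF 380,807.49
CHF 380,807.49 × 8.9404 = HKD 3,404,571.28
HKD 3,404,571.28 ÷ 0.50786 = ZAR 6,703,759.46
Profit = ZAR 6,703,759.46 − ZAR 6,508,000.00

Profit: ZAR 195,759.46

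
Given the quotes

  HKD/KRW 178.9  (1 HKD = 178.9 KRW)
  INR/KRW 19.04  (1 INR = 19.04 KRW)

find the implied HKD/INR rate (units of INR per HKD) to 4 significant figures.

HKD/INR = 9.396

1 HKD × 178.9 = 178.9 KRW
178.9 KRW ÷ 19.04 = 9.39601 INR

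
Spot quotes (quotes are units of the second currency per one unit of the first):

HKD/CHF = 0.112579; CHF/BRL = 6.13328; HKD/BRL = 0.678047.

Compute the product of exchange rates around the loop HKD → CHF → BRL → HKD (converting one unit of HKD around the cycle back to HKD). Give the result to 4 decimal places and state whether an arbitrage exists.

Around HKD → CHF → BRL → HKD: 1 × 0.112579 × 6.13328 ÷ 0.678047 = 1.018334
Product > 1; profitable direction is HKD → CHF → BRL → HKD.

1.0183 (arbitrage exists)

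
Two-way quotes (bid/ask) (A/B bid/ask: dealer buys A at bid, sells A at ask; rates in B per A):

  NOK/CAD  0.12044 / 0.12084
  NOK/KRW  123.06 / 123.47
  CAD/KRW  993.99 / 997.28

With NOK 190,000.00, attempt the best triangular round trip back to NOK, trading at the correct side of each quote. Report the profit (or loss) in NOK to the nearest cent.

Best loop NOK → KRW → CAD → NOK:
NOK 190,000.00 × 123.06 (sell NOK at bid) = KRW 23,381,400
KRW 23,381,400 ÷ 997.28 (buy CAD at ask) = CAD 23,445.17
CAD 23,445.17 ÷ 0.12084 (buy NOK at ask) = NOK 194,018.30

Net profit: NOK 4,018.30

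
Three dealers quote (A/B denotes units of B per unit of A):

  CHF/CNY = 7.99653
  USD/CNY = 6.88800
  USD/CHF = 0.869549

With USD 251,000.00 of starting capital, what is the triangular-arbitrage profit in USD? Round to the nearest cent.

Profitable loop is USD → CHF → CNY → USD:
USD 251,000.00 × 0.869549 = CHF 218,256.80
CHF 218,256.80 × 7.99653 = CNY 1,745,297.04
CNY 1,745,297.04 ÷ 6.88800 = USD 253,382.26
Profit = USD 253,382.26 − USD 251,000.00

Profit: USD 2,382.26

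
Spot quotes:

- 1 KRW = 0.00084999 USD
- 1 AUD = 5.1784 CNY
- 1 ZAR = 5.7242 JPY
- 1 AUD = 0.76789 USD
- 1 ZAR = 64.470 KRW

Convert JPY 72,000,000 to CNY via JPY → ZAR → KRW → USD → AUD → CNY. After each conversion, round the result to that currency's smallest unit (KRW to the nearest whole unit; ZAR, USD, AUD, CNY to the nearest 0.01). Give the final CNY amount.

JPY 72,000,000 ÷ 5.7242 = ZAR 12,578,176.86
ZAR 12,578,176.86 × 64.470 = KRW 810,915,062
KRW 810,915,062 × 0.00084999 = USD 689,269.69
USD 689,269.69 ÷ 0.76789 = AUD 897,615.14
AUD 897,615.14 × 5.1784 = CNY 4,648,210.24

CNY 4,648,210.24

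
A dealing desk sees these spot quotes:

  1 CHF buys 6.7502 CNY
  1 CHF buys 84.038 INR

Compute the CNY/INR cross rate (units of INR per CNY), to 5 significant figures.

CNY/INR = 12.450

1 CNY ÷ 6.7502 = 0.148144 CHF
0.148144 CHF × 84.038 = 12.4497 INR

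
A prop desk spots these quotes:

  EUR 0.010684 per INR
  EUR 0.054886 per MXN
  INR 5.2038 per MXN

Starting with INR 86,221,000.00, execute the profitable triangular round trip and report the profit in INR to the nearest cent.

Profit: INR 1,117,544.55

Profitable loop is INR → EUR → MXN → INR:
INR 86,221,000.00 × 0.010684 = EUR 921,185.16
EUR 921,185.16 ÷ 0.054886 = MXN 16,783,609.01
MXN 16,783,609.01 × 5.2038 = INR 87,338,544.55
Profit = INR 87,338,544.55 − INR 86,221,000.00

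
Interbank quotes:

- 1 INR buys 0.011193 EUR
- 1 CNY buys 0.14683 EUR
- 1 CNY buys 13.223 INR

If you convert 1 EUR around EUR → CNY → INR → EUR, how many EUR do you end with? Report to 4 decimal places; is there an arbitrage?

1.0080 (arbitrage exists)

Around EUR → CNY → INR → EUR: 1 ÷ 0.14683 × 13.223 × 0.011193 = 1.008003
Product > 1; profitable direction is EUR → CNY → INR → EUR.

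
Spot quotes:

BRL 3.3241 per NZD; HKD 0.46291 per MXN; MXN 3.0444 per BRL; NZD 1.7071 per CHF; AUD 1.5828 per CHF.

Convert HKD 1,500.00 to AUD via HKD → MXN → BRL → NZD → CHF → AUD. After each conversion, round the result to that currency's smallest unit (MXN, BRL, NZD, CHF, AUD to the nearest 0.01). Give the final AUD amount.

HKD 1,500.00 ÷ 0.46291 = MXN 3,240.37
MXN 3,240.37 ÷ 3.0444 = BRL 1,064.37
BRL 1,064.37 ÷ 3.3241 = NZD 320.20
NZD 320.20 ÷ 1.7071 = CHF 187.57
CHF 187.57 × 1.5828 = AUD 296.89

AUD 296.89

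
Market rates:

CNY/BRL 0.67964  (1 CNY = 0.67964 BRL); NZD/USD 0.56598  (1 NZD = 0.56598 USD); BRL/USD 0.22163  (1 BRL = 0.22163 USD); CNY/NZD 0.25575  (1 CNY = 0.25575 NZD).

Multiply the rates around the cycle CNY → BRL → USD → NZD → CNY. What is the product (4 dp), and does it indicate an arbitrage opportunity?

Around CNY → BRL → USD → NZD → CNY: 1 × 0.67964 × 0.22163 ÷ 0.56598 ÷ 0.25575 = 1.040617
Product > 1; profitable direction is CNY → BRL → USD → NZD → CNY.

1.0406 (arbitrage exists)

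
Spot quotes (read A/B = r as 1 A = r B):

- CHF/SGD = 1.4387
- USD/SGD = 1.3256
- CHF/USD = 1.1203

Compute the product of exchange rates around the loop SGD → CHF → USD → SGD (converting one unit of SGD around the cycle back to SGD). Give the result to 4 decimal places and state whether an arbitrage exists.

1.0322 (arbitrage exists)

Around SGD → CHF → USD → SGD: 1 ÷ 1.4387 × 1.1203 × 1.3256 = 1.032230
Product > 1; profitable direction is SGD → CHF → USD → SGD.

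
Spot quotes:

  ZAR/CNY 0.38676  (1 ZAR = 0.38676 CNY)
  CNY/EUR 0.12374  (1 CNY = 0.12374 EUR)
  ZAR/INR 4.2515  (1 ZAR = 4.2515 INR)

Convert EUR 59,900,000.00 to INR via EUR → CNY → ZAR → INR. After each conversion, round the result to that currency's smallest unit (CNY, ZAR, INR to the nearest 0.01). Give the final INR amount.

EUR 59,900,000.00 ÷ 0.12374 = CNY 484,079,521.58
CNY 484,079,521.58 ÷ 0.38676 = ZAR 1,251,627,680.16
ZAR 1,251,627,680.16 × 4.2515 = INR 5,321,295,082.20

INR 5,321,295,082.20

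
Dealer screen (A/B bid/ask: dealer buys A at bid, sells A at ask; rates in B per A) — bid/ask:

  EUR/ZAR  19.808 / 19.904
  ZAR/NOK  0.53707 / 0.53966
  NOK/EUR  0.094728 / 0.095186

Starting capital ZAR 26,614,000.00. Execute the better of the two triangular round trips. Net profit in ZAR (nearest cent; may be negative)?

Best loop ZAR → NOK → EUR → ZAR:
ZAR 26,614,000.00 × 0.53707 (sell ZAR at bid) = NOK 14,293,580.98
NOK 14,293,580.98 × 0.094728 (sell NOK at bid) = EUR 1,354,002.34
EUR 1,354,002.34 × 19.808 (sell EUR at bid) = ZAR 26,820,078.33

Net profit: ZAR 206,078.33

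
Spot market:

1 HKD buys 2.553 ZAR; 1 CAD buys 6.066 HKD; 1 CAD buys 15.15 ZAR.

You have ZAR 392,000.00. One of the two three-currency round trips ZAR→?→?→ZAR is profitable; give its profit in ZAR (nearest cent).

Profitable loop is ZAR → CAD → HKD → ZAR:
ZAR 392,000.00 ÷ 15.15 = CAD 25,874.59
CAD 25,874.59 × 6.066 = HKD 156,955.25
HKD 156,955.25 × 2.553 = ZAR 400,706.75
Profit = ZAR 400,706.75 − ZAR 392,000.00

Profit: ZAR 8,706.75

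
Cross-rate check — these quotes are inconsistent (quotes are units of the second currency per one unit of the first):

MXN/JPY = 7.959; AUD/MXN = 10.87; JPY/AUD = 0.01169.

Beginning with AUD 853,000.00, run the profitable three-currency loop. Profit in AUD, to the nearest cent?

Profit: AUD 9,683.70

Profitable loop is AUD → MXN → JPY → AUD:
AUD 853,000.00 × 10.87 = MXN 9,272,110.00
MXN 9,272,110.00 × 7.959 = JPY 73,796,723
JPY 73,796,723 × 0.01169 = AUD 862,683.70
Profit = AUD 862,683.70 − AUD 853,000.00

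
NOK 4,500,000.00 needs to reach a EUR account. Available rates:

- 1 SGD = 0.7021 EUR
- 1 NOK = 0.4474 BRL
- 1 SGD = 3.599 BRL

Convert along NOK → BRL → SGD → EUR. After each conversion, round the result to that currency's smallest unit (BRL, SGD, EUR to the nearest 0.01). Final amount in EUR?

NOK 4,500,000.00 × 0.4474 = BRL 2,013,300.00
BRL 2,013,300.00 ÷ 3.599 = SGD 559,405.39
SGD 559,405.39 × 0.7021 = EUR 392,758.52

EUR 392,758.52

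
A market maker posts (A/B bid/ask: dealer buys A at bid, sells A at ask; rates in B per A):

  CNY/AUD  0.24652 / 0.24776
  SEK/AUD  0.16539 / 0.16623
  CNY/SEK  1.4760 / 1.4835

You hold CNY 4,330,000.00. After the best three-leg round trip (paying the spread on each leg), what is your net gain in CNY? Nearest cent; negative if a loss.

Best loop CNY → AUD → SEK → CNY:
CNY 4,330,000.00 × 0.24652 (sell CNY at bid) = AUD 1,067,431.60
AUD 1,067,431.60 ÷ 0.16623 (buy SEK at ask) = SEK 6,421,413.70
SEK 6,421,413.70 ÷ 1.4835 (buy CNY at ask) = CNY 4,328,556.59

Net result: CNY -1,443.41 (no profitable arbitrage after spreads)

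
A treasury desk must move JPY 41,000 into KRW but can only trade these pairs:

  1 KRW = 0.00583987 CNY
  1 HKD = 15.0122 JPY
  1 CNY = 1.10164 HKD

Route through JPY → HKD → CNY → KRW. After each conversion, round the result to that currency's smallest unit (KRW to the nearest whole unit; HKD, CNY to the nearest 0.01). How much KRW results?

KRW 424,518

JPY 41,000 ÷ 15.0122 = HKD 2,731.11
HKD 2,731.11 ÷ 1.10164 = CNY 2,479.13
CNY 2,479.13 ÷ 0.00583987 = KRW 424,518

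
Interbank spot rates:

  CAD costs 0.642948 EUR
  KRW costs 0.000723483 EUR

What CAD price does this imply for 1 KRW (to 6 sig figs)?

1 KRW × 0.000723483 = 0.000723483 EUR
0.000723483 EUR ÷ 0.642948 = 0.00112526 CAD

KRW/CAD = 0.00112526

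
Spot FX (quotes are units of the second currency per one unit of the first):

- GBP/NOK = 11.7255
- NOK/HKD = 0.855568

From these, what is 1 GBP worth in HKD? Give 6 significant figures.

1 GBP × 11.7255 = 11.7255 NOK
11.7255 NOK × 0.855568 = 10.032 HKD

GBP/HKD = 10.0320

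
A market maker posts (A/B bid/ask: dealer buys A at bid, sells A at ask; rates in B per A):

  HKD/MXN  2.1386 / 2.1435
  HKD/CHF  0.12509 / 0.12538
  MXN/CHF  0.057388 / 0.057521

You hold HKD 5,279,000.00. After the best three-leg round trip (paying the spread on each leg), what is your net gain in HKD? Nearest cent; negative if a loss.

Net profit: HKD 76,799.85

Best loop HKD → CHF → MXN → HKD:
HKD 5,279,000.00 × 0.12509 (sell HKD at bid) = CHF 660,350.11
CHF 660,350.11 ÷ 0.057521 (buy MXN at ask) = MXN 11,480,156.99
MXN 11,480,156.99 ÷ 2.1435 (buy HKD at ask) = HKD 5,355,799.85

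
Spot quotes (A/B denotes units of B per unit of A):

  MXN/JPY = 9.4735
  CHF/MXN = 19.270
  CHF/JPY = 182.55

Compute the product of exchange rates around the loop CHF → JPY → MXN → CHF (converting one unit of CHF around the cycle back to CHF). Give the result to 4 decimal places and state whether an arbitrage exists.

1.0000 (no arbitrage)

Around CHF → JPY → MXN → CHF: 1 × 182.55 ÷ 9.4735 ÷ 19.270 = 0.999976
Product ≈ 1 (deviation 0.002%, within rounding noise).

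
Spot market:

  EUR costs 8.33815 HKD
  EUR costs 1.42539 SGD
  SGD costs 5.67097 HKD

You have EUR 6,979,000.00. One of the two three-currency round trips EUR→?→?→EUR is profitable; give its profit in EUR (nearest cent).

Profit: EUR 219,994.55

Profitable loop is EUR → HKD → SGD → EUR:
EUR 6,979,000.00 × 8.33815 = HKD 58,191,948.85
HKD 58,191,948.85 ÷ 5.67097 = SGD 10,261,374.84
SGD 10,261,374.84 ÷ 1.42539 = EUR 7,198,994.55
Profit = EUR 7,198,994.55 − EUR 6,979,000.00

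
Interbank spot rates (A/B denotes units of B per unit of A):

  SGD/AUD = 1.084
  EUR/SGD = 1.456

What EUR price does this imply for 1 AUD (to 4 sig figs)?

1 AUD ÷ 1.084 = 0.922509 SGD
0.922509 SGD ÷ 1.456 = 0.633592 EUR

AUD/EUR = 0.6336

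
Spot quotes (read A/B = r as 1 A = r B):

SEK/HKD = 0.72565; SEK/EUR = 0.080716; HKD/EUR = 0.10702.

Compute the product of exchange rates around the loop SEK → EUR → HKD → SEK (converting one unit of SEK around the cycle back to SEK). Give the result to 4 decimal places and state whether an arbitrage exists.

1.0394 (arbitrage exists)

Around SEK → EUR → HKD → SEK: 1 × 0.080716 ÷ 0.10702 ÷ 0.72565 = 1.039364
Product > 1; profitable direction is SEK → EUR → HKD → SEK.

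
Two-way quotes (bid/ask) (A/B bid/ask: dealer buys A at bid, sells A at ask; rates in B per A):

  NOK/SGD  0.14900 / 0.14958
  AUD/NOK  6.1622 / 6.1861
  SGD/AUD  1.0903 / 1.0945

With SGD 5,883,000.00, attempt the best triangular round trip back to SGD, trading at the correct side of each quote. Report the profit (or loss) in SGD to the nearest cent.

Best loop SGD → AUD → NOK → SGD:
SGD 5,883,000.00 × 1.0903 (sell SGD at bid) = AUD 6,414,234.90
AUD 6,414,234.90 × 6.1622 (sell AUD at bid) = NOK 39,525,798.30
NOK 39,525,798.30 × 0.14900 (sell NOK at bid) = SGD 5,889,343.95

Net profit: SGD 6,343.95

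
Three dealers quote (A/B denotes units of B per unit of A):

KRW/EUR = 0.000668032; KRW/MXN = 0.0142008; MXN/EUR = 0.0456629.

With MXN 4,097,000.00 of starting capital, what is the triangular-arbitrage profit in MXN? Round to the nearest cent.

Profitable loop is MXN → KRW → EUR → MXN:
MXN 4,097,000.00 ÷ 0.0142008 = KRW 288,504,873
KRW 288,504,873 × 0.000668032 = EUR 192,730.49
EUR 192,730.49 ÷ 0.0456629 = MXN 4,220,723.77
Profit = MXN 4,220,723.77 − MXN 4,097,000.00

Profit: MXN 123,723.77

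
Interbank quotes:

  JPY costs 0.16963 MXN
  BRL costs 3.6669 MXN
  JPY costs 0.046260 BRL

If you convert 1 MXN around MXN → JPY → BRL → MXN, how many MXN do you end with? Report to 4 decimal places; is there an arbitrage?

1.0000 (no arbitrage)

Around MXN → JPY → BRL → MXN: 1 ÷ 0.16963 × 0.046260 × 3.6669 = 1.000005
Product ≈ 1 (deviation 0.000%, within rounding noise).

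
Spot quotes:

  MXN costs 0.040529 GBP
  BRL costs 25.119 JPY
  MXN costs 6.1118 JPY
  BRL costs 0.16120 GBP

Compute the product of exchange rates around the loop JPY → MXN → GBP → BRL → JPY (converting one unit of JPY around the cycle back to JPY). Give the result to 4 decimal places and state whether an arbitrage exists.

Around JPY → MXN → GBP → BRL → JPY: 1 ÷ 6.1118 × 0.040529 ÷ 0.16120 × 25.119 = 1.033318
Product > 1; profitable direction is JPY → MXN → GBP → BRL → JPY.

1.0333 (arbitrage exists)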